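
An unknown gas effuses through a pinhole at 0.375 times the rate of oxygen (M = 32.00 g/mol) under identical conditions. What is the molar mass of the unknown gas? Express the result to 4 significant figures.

227.6 g/mol

From Graham's law, rate_X/rate_O₂ = √(M_O₂/M_X).
0.375 = √(32.00/M_X)
M_X = 32.00 / 0.375² = 32.00 / 0.1406 = 227.6 g/mol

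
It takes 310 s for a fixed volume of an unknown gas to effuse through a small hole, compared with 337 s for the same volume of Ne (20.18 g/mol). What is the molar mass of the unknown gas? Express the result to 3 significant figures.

17.1 g/mol

Using Graham's law: t_X/t_Ne = √(M_X/M_Ne).
310/337 = 0.9199 = √(M_X/20.18)
M_X = 20.18 × 0.9199² = 20.18 × 0.8462 = 17.1 g/mol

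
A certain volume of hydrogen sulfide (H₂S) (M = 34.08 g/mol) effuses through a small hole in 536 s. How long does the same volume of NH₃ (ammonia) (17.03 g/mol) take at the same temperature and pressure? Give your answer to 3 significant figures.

Using Graham's law: t_NH₃/t_H₂S = √(M_NH₃/M_H₂S) = √(17.03/34.08) = √0.4997 = 0.7069.
So the time for NH₃ is 536 × 0.7069 = 379 s.

379 s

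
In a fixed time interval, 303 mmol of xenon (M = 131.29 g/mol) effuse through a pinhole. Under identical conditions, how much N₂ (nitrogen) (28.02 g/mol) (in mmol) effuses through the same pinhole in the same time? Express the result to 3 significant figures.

656 mmol

Using Graham's law: rate_N₂/rate_Xe = √(M_Xe/M_N₂) = √(131.29/28.02) = √4.686 = 2.165.
So the amount for N₂ is 303 × 2.165 = 656 mmol.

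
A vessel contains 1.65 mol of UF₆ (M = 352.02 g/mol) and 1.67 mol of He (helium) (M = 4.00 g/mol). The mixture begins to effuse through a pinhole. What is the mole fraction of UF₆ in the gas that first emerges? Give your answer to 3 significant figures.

Effusion rate of each component ∝ n_i/√M_i (partial pressure × 1/√M).
Mole fraction of UF₆ in the effusate = (n_UF₆/√M_UF₆) / (n_UF₆/√M_UF₆ + n_He/√M_He)
= (1.65/√352.02) / (1.65/√352.02 + 1.67/√4.00) = 0.08794/(0.08794 + 0.8350) = 0.0953.

0.0953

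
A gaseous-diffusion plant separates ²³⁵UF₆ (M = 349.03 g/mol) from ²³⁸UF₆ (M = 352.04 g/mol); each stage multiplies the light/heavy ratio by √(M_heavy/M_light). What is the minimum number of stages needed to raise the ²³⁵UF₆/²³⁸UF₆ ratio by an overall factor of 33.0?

815

Per stage α = (352.04/349.03)^(1/2) = 1.00862^0.5, giving ln α = 0.004293.
Need α^N ≥ 33.0 ⇒ N ≥ ln(33.0) / ln α = 3.497 / 0.004293 = 814.38.
Minimum whole number of stages: N = 815.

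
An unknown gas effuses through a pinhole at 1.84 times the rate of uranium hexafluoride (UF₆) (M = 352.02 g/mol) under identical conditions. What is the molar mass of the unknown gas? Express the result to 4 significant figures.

Since effusion rate ∝ 1/√M, rate_X/rate_UF₆ = √(M_UF₆/M_X).
1.84 = √(352.02/M_X)
M_X = 352.02 / 1.84² = 352.02 / 3.386 = 104.0 g/mol

104.0 g/mol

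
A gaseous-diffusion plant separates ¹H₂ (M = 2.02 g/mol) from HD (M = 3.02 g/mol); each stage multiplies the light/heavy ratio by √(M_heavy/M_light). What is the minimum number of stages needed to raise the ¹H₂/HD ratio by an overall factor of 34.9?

Per stage α = (3.02/2.02)^(1/2) = 1.49505^0.5, giving ln α = 0.2011.
Need α^N ≥ 34.9 ⇒ N ≥ ln(34.9) / ln α = 3.552 / 0.2011 = 17.67.
So at least 18 stages are needed.

18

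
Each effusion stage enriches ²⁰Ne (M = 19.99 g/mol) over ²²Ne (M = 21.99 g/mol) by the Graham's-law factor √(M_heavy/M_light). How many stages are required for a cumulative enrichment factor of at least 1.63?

11

With α = √(21.99/19.99) per stage, ln α = ½ ln(1.10005) = 0.04768.
Need α^N ≥ 1.63 ⇒ N ≥ ln(1.63) / ln α = 0.4886 / 0.04768 = 10.25.
So at least 11 stages are needed.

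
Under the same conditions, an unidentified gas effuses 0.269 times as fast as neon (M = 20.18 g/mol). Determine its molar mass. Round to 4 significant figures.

278.9 g/mol

Graham's law gives rate_X/rate_Ne = √(M_Ne/M_X).
0.269 = √(20.18/M_X)
M_X = 20.18 / 0.269² = 20.18 / 0.07236 = 278.9 g/mol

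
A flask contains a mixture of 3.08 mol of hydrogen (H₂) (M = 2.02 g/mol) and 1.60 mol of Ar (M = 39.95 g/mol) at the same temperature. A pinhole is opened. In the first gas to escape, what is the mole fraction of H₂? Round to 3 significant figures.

Rate_i ∝ x_i/√M_i (Graham's law weighted by mole fraction), so the effusate composition follows n_i/√M_i.
So x_H₂ in the escaping gas = (n_H₂/√M_H₂) / Σ(n_i/√M_i)
= (3.08/√2.02) / (3.08/√2.02 + 1.60/√39.95) = 2.167/(2.167 + 0.2531) = 0.895.

0.895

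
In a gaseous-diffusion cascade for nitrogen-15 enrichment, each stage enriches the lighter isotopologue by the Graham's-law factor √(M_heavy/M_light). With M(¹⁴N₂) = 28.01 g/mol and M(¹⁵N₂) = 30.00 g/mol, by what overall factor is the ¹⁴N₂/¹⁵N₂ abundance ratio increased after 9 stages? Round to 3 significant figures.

Overall factor = α^9 with α = √(30.00/28.01), i.e. (30.00/28.01)^(9/2).
= 1.07105^(9/2) = 1.36.

1.36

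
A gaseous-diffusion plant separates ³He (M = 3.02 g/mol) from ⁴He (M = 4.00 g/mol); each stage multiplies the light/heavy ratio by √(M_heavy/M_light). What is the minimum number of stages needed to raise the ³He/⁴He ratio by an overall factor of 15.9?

Per stage α = (4.00/3.02)^(1/2) = 1.32450^0.5, giving ln α = 0.1405.
Need α^N ≥ 15.9 ⇒ N ≥ ln(15.9) / ln α = 2.766 / 0.1405 = 19.69.
Minimum whole number of stages: N = 20.

20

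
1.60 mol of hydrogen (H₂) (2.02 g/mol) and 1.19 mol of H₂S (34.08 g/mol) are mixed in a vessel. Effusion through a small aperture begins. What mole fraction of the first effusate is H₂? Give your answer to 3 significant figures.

Effusion rate of each component ∝ n_i/√M_i (partial pressure × 1/√M).
Mole fraction of H₂ in the effusate = (n_H₂/√M_H₂) / (n_H₂/√M_H₂ + n_H₂S/√M_H₂S)
= (1.60/√2.02) / (1.60/√2.02 + 1.19/√34.08) = 1.126/(1.126 + 0.2038) = 0.847.

0.847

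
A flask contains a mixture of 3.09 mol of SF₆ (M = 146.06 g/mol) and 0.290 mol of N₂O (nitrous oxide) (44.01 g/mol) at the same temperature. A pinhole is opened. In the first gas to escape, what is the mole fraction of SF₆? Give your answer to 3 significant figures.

0.854

Each component's effusion rate ∝ (its partial pressure)·(1/√M) ∝ n_i/√M_i.
So x_SF₆ in the escaping gas = (n_SF₆/√M_SF₆) / Σ(n_i/√M_i)
= (3.09/√146.06) / (3.09/√146.06 + 0.290/√44.01) = 0.2557/(0.2557 + 0.04371) = 0.854.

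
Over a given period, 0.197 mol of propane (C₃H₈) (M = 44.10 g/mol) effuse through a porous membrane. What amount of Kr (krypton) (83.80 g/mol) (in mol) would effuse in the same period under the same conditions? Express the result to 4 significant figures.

Graham's law gives rate_Kr/rate_C₃H₈ = √(M_C₃H₈/M_Kr) = √(44.10/83.80) = √0.5263 = 0.7254.
So the amount for Kr is 0.197 × 0.7254 = 0.1429 mol.

0.1429 mol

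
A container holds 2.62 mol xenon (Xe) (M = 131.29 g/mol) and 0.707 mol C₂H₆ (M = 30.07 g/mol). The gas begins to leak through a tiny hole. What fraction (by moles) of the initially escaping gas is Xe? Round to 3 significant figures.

Rate_i ∝ x_i/√M_i (Graham's law weighted by mole fraction), so the effusate composition follows n_i/√M_i.
Mole fraction of Xe in the effusate = (n_Xe/√M_Xe) / (n_Xe/√M_Xe + n_C₂H₆/√M_C₂H₆)
= (2.62/√131.29) / (2.62/√131.29 + 0.707/√30.07) = 0.2287/(0.2287 + 0.1289) = 0.639.

0.639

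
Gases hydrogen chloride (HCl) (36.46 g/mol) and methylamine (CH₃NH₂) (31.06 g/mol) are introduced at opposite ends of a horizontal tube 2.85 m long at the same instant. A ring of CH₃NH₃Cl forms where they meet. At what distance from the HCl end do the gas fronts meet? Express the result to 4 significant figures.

Distances travelled in equal time are proportional to diffusion rates, so d_HCl/d_CH₃NH₂ = √(M_CH₃NH₂/M_HCl) = √(31.06/36.46) = 0.9230.
With d_HCl + d_CH₃NH₂ = 2.85 m, d_CH₃NH₂ = 2.85/(1 + 0.9230) = 1.482 m.
d_HCl = 2.85 − 1.482 = 1.368 m.

1.368 m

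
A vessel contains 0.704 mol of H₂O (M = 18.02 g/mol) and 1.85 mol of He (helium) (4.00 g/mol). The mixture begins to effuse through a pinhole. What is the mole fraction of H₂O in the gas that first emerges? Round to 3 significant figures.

0.152

The effusion rate of species i is ∝ p_i/√M_i ∝ n_i/√M_i.
So x_H₂O in the escaping gas = (n_H₂O/√M_H₂O) / Σ(n_i/√M_i)
= (0.704/√18.02) / (0.704/√18.02 + 1.85/√4.00) = 0.1658/(0.1658 + 0.9250) = 0.152.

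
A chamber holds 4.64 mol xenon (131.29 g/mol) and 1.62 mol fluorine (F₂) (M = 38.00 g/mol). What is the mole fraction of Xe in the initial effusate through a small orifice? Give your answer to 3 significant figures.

Rate_i ∝ x_i/√M_i (Graham's law weighted by mole fraction), so the effusate composition follows n_i/√M_i.
Mole fraction of Xe in the effusate = (n_Xe/√M_Xe) / (n_Xe/√M_Xe + n_F₂/√M_F₂)
= (4.64/√131.29) / (4.64/√131.29 + 1.62/√38.00) = 0.4050/(0.4050 + 0.2628) = 0.606.

0.606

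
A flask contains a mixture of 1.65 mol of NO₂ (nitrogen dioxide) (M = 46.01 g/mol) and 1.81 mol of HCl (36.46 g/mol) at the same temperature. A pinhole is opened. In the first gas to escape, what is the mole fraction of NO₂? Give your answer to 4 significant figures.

0.4480

The effusion rate of species i is ∝ p_i/√M_i ∝ n_i/√M_i.
Mole fraction of NO₂ in the effusate = (n_NO₂/√M_NO₂) / (n_NO₂/√M_NO₂ + n_HCl/√M_HCl)
= (1.65/√46.01) / (1.65/√46.01 + 1.81/√36.46) = 0.2433/(0.2433 + 0.2998) = 0.4480.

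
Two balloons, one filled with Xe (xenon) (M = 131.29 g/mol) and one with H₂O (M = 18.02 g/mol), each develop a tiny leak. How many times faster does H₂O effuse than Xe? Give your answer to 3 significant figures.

Using Graham's law: rate_H₂O/rate_Xe = √(M_Xe/M_H₂O) = √(131.29/18.02) = √7.286 = 2.70.

2.70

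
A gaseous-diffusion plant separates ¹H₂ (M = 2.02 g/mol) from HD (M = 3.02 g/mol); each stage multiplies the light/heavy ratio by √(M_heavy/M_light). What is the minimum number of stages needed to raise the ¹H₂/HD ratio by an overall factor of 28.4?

Single-stage factor α = √(3.02/2.02), so ln α = ½ ln(1.49505) = 0.2011.
Need α^N ≥ 28.4 ⇒ N ≥ ln(28.4) / ln α = 3.346 / 0.2011 = 16.64.
Minimum whole number of stages: N = 17.

17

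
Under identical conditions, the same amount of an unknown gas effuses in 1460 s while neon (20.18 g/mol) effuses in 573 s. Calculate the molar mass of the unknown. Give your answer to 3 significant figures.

131 g/mol

Since effusion rate ∝ 1/√M, t_X/t_Ne = √(M_X/M_Ne).
1460/573 = 2.548 = √(M_X/20.18)
M_X = 20.18 × 2.548² = 20.18 × 6.492 = 131 g/mol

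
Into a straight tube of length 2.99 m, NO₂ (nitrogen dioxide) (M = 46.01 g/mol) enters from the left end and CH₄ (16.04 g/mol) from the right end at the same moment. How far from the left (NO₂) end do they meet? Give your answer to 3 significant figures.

Distances travelled in equal time are proportional to diffusion rates, so d_NO₂/d_CH₄ = √(M_CH₄/M_NO₂) = √(16.04/46.01) = 0.5904.
With d_NO₂ + d_CH₄ = 2.99 m, d_CH₄ = 2.99/(1 + 0.5904) = 1.880 m.
d_NO₂ = 2.99 − 1.880 = 1.11 m.

1.11 m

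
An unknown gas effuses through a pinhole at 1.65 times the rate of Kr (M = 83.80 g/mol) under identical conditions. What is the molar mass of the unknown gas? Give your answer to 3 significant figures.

Using Graham's law: rate_X/rate_Kr = √(M_Kr/M_X).
1.65 = √(83.80/M_X)
M_X = 83.80 / 1.65² = 83.80 / 2.722 = 30.8 g/mol

30.8 g/mol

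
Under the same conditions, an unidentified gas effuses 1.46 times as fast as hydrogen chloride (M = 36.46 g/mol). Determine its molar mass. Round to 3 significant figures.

Graham's law gives rate_X/rate_HCl = √(M_HCl/M_X).
1.46 = √(36.46/M_X)
M_X = 36.46 / 1.46² = 36.46 / 2.132 = 17.1 g/mol

17.1 g/mol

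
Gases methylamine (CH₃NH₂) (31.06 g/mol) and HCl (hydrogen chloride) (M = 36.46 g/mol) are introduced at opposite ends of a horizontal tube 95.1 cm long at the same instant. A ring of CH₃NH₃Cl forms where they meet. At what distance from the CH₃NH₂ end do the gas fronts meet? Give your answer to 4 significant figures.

Graham's law gives d_CH₃NH₂/d_HCl = rate_CH₃NH₂/rate_HCl = √(M_HCl/M_CH₃NH₂) = √(36.46/31.06) = 1.083.
With d_CH₃NH₂ + d_HCl = 95.1 cm, d_HCl = 95.1/(1 + 1.083) = 45.65 cm.
d_CH₃NH₂ = 95.1 − 45.65 = 49.45 cm.

49.45 cm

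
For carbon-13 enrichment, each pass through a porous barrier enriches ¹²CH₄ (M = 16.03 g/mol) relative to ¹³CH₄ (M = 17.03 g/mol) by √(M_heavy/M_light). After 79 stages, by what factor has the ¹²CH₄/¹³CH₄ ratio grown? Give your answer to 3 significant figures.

After 79 stages the ratio has grown by (√(17.03/16.03))^79 = (17.03/16.03)^(79/2).
= 1.06238^(79/2) = 10.9.

10.9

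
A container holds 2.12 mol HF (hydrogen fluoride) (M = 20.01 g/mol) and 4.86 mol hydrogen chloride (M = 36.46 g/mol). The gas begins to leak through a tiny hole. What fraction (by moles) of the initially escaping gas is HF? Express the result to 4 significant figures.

0.3706

The effusion rate of species i is ∝ p_i/√M_i ∝ n_i/√M_i.
x_HF(eff) = (n_HF/√M_HF) / (n_HF/√M_HF + n_HCl/√M_HCl)
= (2.12/√20.01) / (2.12/√20.01 + 4.86/√36.46) = 0.4739/(0.4739 + 0.8049) = 0.3706.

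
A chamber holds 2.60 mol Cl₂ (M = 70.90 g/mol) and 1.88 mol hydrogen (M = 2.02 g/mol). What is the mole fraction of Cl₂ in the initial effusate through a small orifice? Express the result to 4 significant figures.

Each component's effusion rate ∝ (its partial pressure)·(1/√M) ∝ n_i/√M_i.
x_Cl₂(eff) = (n_Cl₂/√M_Cl₂) / (n_Cl₂/√M_Cl₂ + n_H₂/√M_H₂)
= (2.60/√70.90) / (2.60/√70.90 + 1.88/√2.02) = 0.3088/(0.3088 + 1.323) = 0.1893.

0.1893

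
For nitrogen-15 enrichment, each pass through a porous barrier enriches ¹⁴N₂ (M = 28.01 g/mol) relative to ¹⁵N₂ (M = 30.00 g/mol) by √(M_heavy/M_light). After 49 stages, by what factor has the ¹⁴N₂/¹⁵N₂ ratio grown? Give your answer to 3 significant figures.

After 49 stages the ratio has grown by (√(30.00/28.01))^49 = (30.00/28.01)^(49/2).
= 1.07105^(49/2) = 5.37.

5.37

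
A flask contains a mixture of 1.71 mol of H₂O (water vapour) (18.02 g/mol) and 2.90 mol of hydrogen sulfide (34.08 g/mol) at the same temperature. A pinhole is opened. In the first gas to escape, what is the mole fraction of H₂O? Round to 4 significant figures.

0.4478

Each component's effusion rate ∝ (its partial pressure)·(1/√M) ∝ n_i/√M_i.
So x_H₂O in the escaping gas = (n_H₂O/√M_H₂O) / Σ(n_i/√M_i)
= (1.71/√18.02) / (1.71/√18.02 + 2.90/√34.08) = 0.4028/(0.4028 + 0.4968) = 0.4478.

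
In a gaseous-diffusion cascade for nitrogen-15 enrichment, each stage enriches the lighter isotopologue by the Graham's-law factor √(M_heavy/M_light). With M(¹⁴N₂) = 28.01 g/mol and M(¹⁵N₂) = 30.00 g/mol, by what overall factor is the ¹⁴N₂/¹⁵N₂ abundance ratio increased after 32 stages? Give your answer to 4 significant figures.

2.999

The single-stage factor is √(M_heavy/M_light), so 32 stages give [√(30.00/28.01)]^32 = (30.00/28.01)^(32/2).
= 1.07105^16 = 2.999.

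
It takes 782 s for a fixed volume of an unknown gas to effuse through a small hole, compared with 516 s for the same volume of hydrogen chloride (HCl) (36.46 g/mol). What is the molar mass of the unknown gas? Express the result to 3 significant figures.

83.7 g/mol

From Graham's law, t_X/t_HCl = √(M_X/M_HCl).
782/516 = 1.516 = √(M_X/36.46)
M_X = 36.46 × 1.516² = 36.46 × 2.297 = 83.7 g/mol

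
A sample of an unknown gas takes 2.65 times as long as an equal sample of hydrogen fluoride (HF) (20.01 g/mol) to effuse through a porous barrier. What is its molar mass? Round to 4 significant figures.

By Graham's law, t_X/t_HF = √(M_X/M_HF).
2.65 = √(M_X/20.01)
M_X = 20.01 × 2.65² = 20.01 × 7.022 = 140.5 g/mol

140.5 g/mol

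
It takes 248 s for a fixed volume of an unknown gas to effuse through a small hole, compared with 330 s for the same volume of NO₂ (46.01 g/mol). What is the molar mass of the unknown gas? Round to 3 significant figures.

26.0 g/mol

By Graham's law, t_X/t_NO₂ = √(M_X/M_NO₂).
248/330 = 0.7515 = √(M_X/46.01)
M_X = 46.01 × 0.7515² = 46.01 × 0.5648 = 26.0 g/mol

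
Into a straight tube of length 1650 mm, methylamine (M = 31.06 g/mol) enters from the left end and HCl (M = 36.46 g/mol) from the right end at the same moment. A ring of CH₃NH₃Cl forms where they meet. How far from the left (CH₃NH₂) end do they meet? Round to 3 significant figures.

The fronts meet when d_CH₃NH₂ + d_HCl = L with d_CH₃NH₂/d_HCl = √(M_HCl/M_CH₃NH₂) (Graham's law). Here √(M_HCl/M_CH₃NH₂) = √(36.46/31.06) = 1.083.
With d_CH₃NH₂ + d_HCl = 1650 mm, d_HCl = 1650/(1 + 1.083) = 792.0 mm.
d_CH₃NH₂ = 1650 − 792.0 = 858 mm.

858 mm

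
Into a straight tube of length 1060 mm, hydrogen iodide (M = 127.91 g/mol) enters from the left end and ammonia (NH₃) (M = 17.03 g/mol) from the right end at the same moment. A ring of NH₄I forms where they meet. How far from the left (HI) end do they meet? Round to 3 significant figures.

283 mm

In equal time, each gas travels a distance ∝ its rate ∝ 1/√M, so d_HI/d_NH₃ = √(M_NH₃/M_HI) = √(17.03/127.91) = 0.3649.
With d_HI + d_NH₃ = 1060 mm, d_NH₃ = 1060/(1 + 0.3649) = 776.6 mm.
d_HI = 1060 − 776.6 = 283 mm.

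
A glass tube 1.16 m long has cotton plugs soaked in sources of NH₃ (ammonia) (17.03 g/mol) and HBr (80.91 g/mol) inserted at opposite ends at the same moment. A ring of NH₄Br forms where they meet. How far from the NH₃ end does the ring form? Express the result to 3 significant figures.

0.795 m

Distances travelled in equal time are proportional to diffusion rates, so d_NH₃/d_HBr = √(M_HBr/M_NH₃) = √(80.91/17.03) = 2.180.
With d_NH₃ + d_HBr = 1.16 m, d_HBr = 1.16/(1 + 2.180) = 0.3648 m.
d_NH₃ = 1.16 − 0.3648 = 0.795 m.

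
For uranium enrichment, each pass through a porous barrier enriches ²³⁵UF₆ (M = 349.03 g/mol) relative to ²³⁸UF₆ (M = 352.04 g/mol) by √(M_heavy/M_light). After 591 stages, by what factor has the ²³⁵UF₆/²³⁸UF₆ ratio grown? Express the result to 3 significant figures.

12.6

Overall factor = α^591 with α = √(352.04/349.03), i.e. (352.04/349.03)^(591/2).
= 1.00862^(591/2) = 12.6.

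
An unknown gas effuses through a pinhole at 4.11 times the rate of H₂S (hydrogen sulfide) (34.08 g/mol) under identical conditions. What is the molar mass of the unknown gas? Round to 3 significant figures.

Using Graham's law: rate_X/rate_H₂S = √(M_H₂S/M_X).
4.11 = √(34.08/M_X)
M_X = 34.08 / 4.11² = 34.08 / 16.89 = 2.02 g/mol

2.02 g/mol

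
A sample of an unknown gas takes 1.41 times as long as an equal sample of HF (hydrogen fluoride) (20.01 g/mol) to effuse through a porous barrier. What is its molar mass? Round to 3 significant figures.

39.8 g/mol

By Graham's law, t_X/t_HF = √(M_X/M_HF).
1.41 = √(M_X/20.01)
M_X = 20.01 × 1.41² = 20.01 × 1.988 = 39.8 g/mol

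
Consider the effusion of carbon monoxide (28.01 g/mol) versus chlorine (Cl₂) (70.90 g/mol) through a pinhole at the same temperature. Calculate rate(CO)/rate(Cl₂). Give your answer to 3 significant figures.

1.59

Since effusion rate ∝ 1/√M, rate_CO/rate_Cl₂ = √(M_Cl₂/M_CO) = √(70.90/28.01) = √2.531 = 1.59.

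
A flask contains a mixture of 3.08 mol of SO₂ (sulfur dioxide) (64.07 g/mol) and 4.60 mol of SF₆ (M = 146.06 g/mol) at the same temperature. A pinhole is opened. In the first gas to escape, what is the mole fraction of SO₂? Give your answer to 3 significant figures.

0.503

Effusion rate of each component ∝ n_i/√M_i (partial pressure × 1/√M).
x_SO₂(eff) = (n_SO₂/√M_SO₂) / (n_SO₂/√M_SO₂ + n_SF₆/√M_SF₆)
= (3.08/√64.07) / (3.08/√64.07 + 4.60/√146.06) = 0.3848/(0.3848 + 0.3806) = 0.503.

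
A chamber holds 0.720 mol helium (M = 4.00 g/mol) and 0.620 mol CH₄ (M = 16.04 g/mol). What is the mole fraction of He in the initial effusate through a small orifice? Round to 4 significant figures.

The effusion rate of species i is ∝ p_i/√M_i ∝ n_i/√M_i.
x_He(eff) = (n_He/√M_He) / (n_He/√M_He + n_CH₄/√M_CH₄)
= (0.720/√4.00) / (0.720/√4.00 + 0.620/√16.04) = 0.3600/(0.3600 + 0.1548) = 0.6993.

0.6993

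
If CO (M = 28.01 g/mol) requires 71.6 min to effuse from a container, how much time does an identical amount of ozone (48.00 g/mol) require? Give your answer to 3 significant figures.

93.7 min

Using Graham's law: t_O₃/t_CO = √(M_O₃/M_CO) = √(48.00/28.01) = √1.714 = 1.309.
So the time for O₃ is 71.6 × 1.309 = 93.7 min.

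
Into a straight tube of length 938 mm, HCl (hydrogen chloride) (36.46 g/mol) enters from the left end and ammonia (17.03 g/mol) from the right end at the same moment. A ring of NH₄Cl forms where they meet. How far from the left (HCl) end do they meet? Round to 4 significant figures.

380.8 mm

Distances travelled in equal time are proportional to diffusion rates, so d_HCl/d_NH₃ = √(M_NH₃/M_HCl) = √(17.03/36.46) = 0.6834.
With d_HCl + d_NH₃ = 938 mm, d_NH₃ = 938/(1 + 0.6834) = 557.2 mm.
d_HCl = 938 − 557.2 = 380.8 mm.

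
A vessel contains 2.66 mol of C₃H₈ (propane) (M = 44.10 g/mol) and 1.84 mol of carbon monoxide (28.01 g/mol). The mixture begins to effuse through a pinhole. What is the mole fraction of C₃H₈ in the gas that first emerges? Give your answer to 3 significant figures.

0.535

Rate_i ∝ x_i/√M_i (Graham's law weighted by mole fraction), so the effusate composition follows n_i/√M_i.
x_C₃H₈(eff) = (n_C₃H₈/√M_C₃H₈) / (n_C₃H₈/√M_C₃H₈ + n_CO/√M_CO)
= (2.66/√44.10) / (2.66/√44.10 + 1.84/√28.01) = 0.4006/(0.4006 + 0.3477) = 0.535.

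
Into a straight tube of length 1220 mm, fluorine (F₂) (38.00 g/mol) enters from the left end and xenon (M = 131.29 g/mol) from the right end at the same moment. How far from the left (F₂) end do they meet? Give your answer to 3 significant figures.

793 mm

Distances travelled in equal time are proportional to diffusion rates, so d_F₂/d_Xe = √(M_Xe/M_F₂) = √(131.29/38.00) = 1.859.
With d_F₂ + d_Xe = 1220 mm, d_Xe = 1220/(1 + 1.859) = 426.8 mm.
d_F₂ = 1220 − 426.8 = 793 mm.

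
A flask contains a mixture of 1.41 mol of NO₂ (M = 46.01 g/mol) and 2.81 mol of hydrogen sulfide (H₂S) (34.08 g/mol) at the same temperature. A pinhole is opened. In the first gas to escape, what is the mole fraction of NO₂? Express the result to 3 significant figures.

0.302

Rate_i ∝ x_i/√M_i (Graham's law weighted by mole fraction), so the effusate composition follows n_i/√M_i.
So x_NO₂ in the escaping gas = (n_NO₂/√M_NO₂) / Σ(n_i/√M_i)
= (1.41/√46.01) / (1.41/√46.01 + 2.81/√34.08) = 0.2079/(0.2079 + 0.4813) = 0.302.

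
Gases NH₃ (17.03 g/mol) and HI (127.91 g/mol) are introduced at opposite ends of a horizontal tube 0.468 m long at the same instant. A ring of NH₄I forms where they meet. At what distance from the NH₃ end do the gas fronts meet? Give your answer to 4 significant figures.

0.3429 m

In equal time, each gas travels a distance ∝ its rate ∝ 1/√M, so d_NH₃/d_HI = √(M_HI/M_NH₃) = √(127.91/17.03) = 2.741.
With d_NH₃ + d_HI = 0.468 m, d_HI = 0.468/(1 + 2.741) = 0.1251 m.
d_NH₃ = 0.468 − 0.1251 = 0.3429 m.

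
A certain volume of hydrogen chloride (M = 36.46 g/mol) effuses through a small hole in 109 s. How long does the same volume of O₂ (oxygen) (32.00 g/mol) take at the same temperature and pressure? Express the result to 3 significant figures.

From Graham's law, t_O₂/t_HCl = √(M_O₂/M_HCl) = √(32.00/36.46) = √0.8777 = 0.9368.
So the time for O₂ is 109 × 0.9368 = 102 s.

102 s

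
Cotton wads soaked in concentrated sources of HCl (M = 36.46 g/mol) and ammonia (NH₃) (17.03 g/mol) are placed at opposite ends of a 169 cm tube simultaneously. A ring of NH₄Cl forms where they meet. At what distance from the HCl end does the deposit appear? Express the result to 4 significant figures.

68.61 cm

Graham's law gives d_HCl/d_NH₃ = rate_HCl/rate_NH₃ = √(M_NH₃/M_HCl) = √(17.03/36.46) = 0.6834.
With d_HCl + d_NH₃ = 169 cm, d_NH₃ = 169/(1 + 0.6834) = 100.4 cm.
d_HCl = 169 − 100.4 = 68.61 cm.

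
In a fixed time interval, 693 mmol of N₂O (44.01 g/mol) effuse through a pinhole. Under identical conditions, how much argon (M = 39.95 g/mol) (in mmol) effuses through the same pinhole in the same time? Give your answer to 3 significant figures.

727 mmol

Using Graham's law: rate_Ar/rate_N₂O = √(M_N₂O/M_Ar) = √(44.01/39.95) = √1.102 = 1.050.
So the amount for Ar is 693 × 1.050 = 727 mmol.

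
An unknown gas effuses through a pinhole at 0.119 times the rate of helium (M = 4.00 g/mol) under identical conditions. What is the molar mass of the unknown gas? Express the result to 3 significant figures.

282 g/mol

Using Graham's law: rate_X/rate_He = √(M_He/M_X).
0.119 = √(4.00/M_X)
M_X = 4.00 / 0.119² = 4.00 / 0.01416 = 282 g/mol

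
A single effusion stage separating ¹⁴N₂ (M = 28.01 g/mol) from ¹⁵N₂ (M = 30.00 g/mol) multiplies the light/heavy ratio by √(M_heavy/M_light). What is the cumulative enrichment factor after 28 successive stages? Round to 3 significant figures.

2.61

Overall factor = α^28 with α = √(30.00/28.01), i.e. (30.00/28.01)^(28/2).
= 1.07105^14 = 2.61.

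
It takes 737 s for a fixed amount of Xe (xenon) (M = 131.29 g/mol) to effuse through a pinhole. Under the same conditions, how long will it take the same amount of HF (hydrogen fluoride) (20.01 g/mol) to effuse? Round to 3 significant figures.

From Graham's law, t_HF/t_Xe = √(M_HF/M_Xe) = √(20.01/131.29) = √0.1524 = 0.3904.
So the time for HF is 737 × 0.3904 = 288 s.

288 s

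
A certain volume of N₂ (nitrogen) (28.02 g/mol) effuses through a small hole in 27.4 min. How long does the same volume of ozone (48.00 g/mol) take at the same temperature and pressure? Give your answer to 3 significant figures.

35.9 min

From Graham's law, t_O₃/t_N₂ = √(M_O₃/M_N₂) = √(48.00/28.02) = √1.713 = 1.309.
So the time for O₃ is 27.4 × 1.309 = 35.9 min.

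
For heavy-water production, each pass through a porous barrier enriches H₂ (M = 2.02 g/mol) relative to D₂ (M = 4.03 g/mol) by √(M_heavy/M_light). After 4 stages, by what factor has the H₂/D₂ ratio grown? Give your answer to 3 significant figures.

Overall factor = α^4 with α = √(4.03/2.02), i.e. (4.03/2.02)^(4/2).
= 1.99505^2 = 3.98.

3.98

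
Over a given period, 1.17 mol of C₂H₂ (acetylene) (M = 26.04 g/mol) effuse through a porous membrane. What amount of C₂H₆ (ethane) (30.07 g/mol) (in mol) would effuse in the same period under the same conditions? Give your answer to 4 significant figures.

1.089 mol

Graham's law gives rate_C₂H₆/rate_C₂H₂ = √(M_C₂H₂/M_C₂H₆) = √(26.04/30.07) = √0.8660 = 0.9306.
So the amount for C₂H₆ is 1.17 × 0.9306 = 1.089 mol.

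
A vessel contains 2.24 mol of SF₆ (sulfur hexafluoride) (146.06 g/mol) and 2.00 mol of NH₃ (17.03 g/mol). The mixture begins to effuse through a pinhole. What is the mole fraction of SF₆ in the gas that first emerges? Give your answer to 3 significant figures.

0.277

Rate_i ∝ x_i/√M_i (Graham's law weighted by mole fraction), so the effusate composition follows n_i/√M_i.
Mole fraction of SF₆ in the effusate = (n_SF₆/√M_SF₆) / (n_SF₆/√M_SF₆ + n_NH₃/√M_NH₃)
= (2.24/√146.06) / (2.24/√146.06 + 2.00/√17.03) = 0.1853/(0.1853 + 0.4846) = 0.277.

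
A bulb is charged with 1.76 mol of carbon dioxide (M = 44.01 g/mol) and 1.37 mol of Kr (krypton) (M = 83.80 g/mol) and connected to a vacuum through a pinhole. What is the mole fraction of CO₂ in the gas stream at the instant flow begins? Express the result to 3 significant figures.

0.639

Each component's effusion rate ∝ (its partial pressure)·(1/√M) ∝ n_i/√M_i.
So x_CO₂ in the escaping gas = (n_CO₂/√M_CO₂) / Σ(n_i/√M_i)
= (1.76/√44.01) / (1.76/√44.01 + 1.37/√83.80) = 0.2653/(0.2653 + 0.1497) = 0.639.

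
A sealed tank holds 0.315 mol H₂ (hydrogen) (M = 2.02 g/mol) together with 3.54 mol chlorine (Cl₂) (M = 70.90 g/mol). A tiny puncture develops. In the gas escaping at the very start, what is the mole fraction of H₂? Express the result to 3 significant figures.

0.345

The effusion rate of species i is ∝ p_i/√M_i ∝ n_i/√M_i.
x_H₂(eff) = (n_H₂/√M_H₂) / (n_H₂/√M_H₂ + n_Cl₂/√M_Cl₂)
= (0.315/√2.02) / (0.315/√2.02 + 3.54/√70.90) = 0.2216/(0.2216 + 0.4204) = 0.345.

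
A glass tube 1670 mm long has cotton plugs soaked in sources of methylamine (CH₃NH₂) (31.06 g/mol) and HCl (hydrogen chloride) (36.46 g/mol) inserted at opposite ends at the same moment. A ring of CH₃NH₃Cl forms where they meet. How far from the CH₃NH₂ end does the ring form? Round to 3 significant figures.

Distances travelled in equal time are proportional to diffusion rates, so d_CH₃NH₂/d_HCl = √(M_HCl/M_CH₃NH₂) = √(36.46/31.06) = 1.083.
With d_CH₃NH₂ + d_HCl = 1670 mm, d_HCl = 1670/(1 + 1.083) = 801.6 mm.
d_CH₃NH₂ = 1670 − 801.6 = 868 mm.

868 mm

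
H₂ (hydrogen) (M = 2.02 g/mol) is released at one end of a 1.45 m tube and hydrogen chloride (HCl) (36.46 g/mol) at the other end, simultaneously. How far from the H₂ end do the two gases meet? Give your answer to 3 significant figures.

Distances travelled in equal time are proportional to diffusion rates, so d_H₂/d_HCl = √(M_HCl/M_H₂) = √(36.46/2.02) = 4.248.
With d_H₂ + d_HCl = 1.45 m, d_HCl = 1.45/(1 + 4.248) = 0.2763 m.
d_H₂ = 1.45 − 0.2763 = 1.17 m.

1.17 m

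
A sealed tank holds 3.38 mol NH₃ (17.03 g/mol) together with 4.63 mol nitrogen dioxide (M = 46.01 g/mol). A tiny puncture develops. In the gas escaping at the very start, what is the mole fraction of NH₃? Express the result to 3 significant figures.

The effusion rate of species i is ∝ p_i/√M_i ∝ n_i/√M_i.
So x_NH₃ in the escaping gas = (n_NH₃/√M_NH₃) / Σ(n_i/√M_i)
= (3.38/√17.03) / (3.38/√17.03 + 4.63/√46.01) = 0.8190/(0.8190 + 0.6826) = 0.545.

0.545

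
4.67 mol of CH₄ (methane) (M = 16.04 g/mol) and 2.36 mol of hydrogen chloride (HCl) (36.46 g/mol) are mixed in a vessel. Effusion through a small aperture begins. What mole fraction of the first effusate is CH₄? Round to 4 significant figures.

Each component's effusion rate ∝ (its partial pressure)·(1/√M) ∝ n_i/√M_i.
Mole fraction of CH₄ in the effusate = (n_CH₄/√M_CH₄) / (n_CH₄/√M_CH₄ + n_HCl/√M_HCl)
= (4.67/√16.04) / (4.67/√16.04 + 2.36/√36.46) = 1.166/(1.166 + 0.3908) = 0.7490.

0.7490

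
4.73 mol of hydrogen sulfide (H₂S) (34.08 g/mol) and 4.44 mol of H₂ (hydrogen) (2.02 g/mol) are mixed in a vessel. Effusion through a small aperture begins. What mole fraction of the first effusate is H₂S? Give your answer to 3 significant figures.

Each component's effusion rate ∝ (its partial pressure)·(1/√M) ∝ n_i/√M_i.
So x_H₂S in the escaping gas = (n_H₂S/√M_H₂S) / Σ(n_i/√M_i)
= (4.73/√34.08) / (4.73/√34.08 + 4.44/√2.02) = 0.8102/(0.8102 + 3.124) = 0.206.

0.206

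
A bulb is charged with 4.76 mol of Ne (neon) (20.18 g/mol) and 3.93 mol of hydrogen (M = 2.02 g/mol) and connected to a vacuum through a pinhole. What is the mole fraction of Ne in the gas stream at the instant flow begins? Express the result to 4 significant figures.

Rate_i ∝ x_i/√M_i (Graham's law weighted by mole fraction), so the effusate composition follows n_i/√M_i.
So x_Ne in the escaping gas = (n_Ne/√M_Ne) / Σ(n_i/√M_i)
= (4.76/√20.18) / (4.76/√20.18 + 3.93/√2.02) = 1.060/(1.060 + 2.765) = 0.2770.

0.2770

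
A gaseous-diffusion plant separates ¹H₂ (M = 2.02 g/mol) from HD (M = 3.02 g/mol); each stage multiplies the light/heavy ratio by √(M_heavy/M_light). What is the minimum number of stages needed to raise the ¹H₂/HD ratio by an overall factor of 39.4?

19

Per stage α = (3.02/2.02)^(1/2) = 1.49505^0.5, giving ln α = 0.2011.
Need α^N ≥ 39.4 ⇒ N ≥ ln(39.4) / ln α = 3.674 / 0.2011 = 18.27.
Minimum whole number of stages: N = 19.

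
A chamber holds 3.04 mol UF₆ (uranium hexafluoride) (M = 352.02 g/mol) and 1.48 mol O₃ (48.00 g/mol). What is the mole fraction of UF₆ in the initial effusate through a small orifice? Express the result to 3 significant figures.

The effusion rate of species i is ∝ p_i/√M_i ∝ n_i/√M_i.
So x_UF₆ in the escaping gas = (n_UF₆/√M_UF₆) / Σ(n_i/√M_i)
= (3.04/√352.02) / (3.04/√352.02 + 1.48/√48.00) = 0.1620/(0.1620 + 0.2136) = 0.431.

0.431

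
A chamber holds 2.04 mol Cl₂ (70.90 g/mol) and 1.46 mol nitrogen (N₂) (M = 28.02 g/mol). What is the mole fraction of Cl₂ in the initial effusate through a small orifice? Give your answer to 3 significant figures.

0.468

Rate_i ∝ x_i/√M_i (Graham's law weighted by mole fraction), so the effusate composition follows n_i/√M_i.
x_Cl₂(eff) = (n_Cl₂/√M_Cl₂) / (n_Cl₂/√M_Cl₂ + n_N₂/√M_N₂)
= (2.04/√70.90) / (2.04/√70.90 + 1.46/√28.02) = 0.2423/(0.2423 + 0.2758) = 0.468.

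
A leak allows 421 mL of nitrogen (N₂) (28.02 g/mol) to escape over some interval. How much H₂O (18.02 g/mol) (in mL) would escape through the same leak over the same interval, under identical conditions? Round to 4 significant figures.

525.0 mL

By Graham's law, rate_H₂O/rate_N₂ = √(M_N₂/M_H₂O) = √(28.02/18.02) = √1.555 = 1.247.
So the volume for H₂O is 421 × 1.247 = 525.0 mL.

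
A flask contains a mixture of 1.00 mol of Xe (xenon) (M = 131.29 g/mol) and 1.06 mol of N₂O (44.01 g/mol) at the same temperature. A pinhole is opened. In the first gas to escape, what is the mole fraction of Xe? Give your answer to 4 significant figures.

The effusion rate of species i is ∝ p_i/√M_i ∝ n_i/√M_i.
Mole fraction of Xe in the effusate = (n_Xe/√M_Xe) / (n_Xe/√M_Xe + n_N₂O/√M_N₂O)
= (1.00/√131.29) / (1.00/√131.29 + 1.06/√44.01) = 0.08727/(0.08727 + 0.1598) = 0.3533.

0.3533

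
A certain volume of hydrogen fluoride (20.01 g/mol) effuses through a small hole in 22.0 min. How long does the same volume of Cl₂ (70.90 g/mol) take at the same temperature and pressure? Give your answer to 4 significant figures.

41.41 min

From Graham's law, t_Cl₂/t_HF = √(M_Cl₂/M_HF) = √(70.90/20.01) = √3.543 = 1.882.
So the time for Cl₂ is 22.0 × 1.882 = 41.41 min.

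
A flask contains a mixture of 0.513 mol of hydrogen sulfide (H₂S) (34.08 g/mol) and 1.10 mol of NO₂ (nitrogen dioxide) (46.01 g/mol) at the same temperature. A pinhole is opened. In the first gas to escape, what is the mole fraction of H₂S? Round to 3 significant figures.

0.351

Rate_i ∝ x_i/√M_i (Graham's law weighted by mole fraction), so the effusate composition follows n_i/√M_i.
Mole fraction of H₂S in the effusate = (n_H₂S/√M_H₂S) / (n_H₂S/√M_H₂S + n_NO₂/√M_NO₂)
= (0.513/√34.08) / (0.513/√34.08 + 1.10/√46.01) = 0.08788/(0.08788 + 0.1622) = 0.351.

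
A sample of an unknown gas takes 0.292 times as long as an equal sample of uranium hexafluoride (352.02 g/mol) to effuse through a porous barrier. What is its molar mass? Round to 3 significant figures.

30.0 g/mol

From Graham's law, t_X/t_UF₆ = √(M_X/M_UF₆).
0.292 = √(M_X/352.02)
M_X = 352.02 × 0.292² = 352.02 × 0.08526 = 30.0 g/mol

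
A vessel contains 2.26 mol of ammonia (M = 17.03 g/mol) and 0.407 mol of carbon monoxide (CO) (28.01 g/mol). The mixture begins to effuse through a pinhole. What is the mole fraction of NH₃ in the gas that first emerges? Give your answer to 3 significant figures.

0.877

The effusion rate of species i is ∝ p_i/√M_i ∝ n_i/√M_i.
So x_NH₃ in the escaping gas = (n_NH₃/√M_NH₃) / Σ(n_i/√M_i)
= (2.26/√17.03) / (2.26/√17.03 + 0.407/√28.01) = 0.5476/(0.5476 + 0.07690) = 0.877.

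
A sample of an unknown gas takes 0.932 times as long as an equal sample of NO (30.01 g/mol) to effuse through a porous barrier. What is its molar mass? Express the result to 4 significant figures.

By Graham's law, t_X/t_NO = √(M_X/M_NO).
0.932 = √(M_X/30.01)
M_X = 30.01 × 0.932² = 30.01 × 0.8686 = 26.07 g/mol

26.07 g/mol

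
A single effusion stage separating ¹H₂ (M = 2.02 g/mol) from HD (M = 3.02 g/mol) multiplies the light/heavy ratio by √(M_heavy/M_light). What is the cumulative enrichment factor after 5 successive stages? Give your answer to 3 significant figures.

The single-stage factor is √(M_heavy/M_light), so 5 stages give [√(3.02/2.02)]^5 = (3.02/2.02)^(5/2).
= 1.49505^(5/2) = 2.73.

2.73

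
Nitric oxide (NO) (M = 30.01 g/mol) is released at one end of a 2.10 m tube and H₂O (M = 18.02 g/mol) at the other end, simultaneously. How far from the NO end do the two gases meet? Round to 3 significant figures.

0.917 m

In equal time, each gas travels a distance ∝ its rate ∝ 1/√M, so d_NO/d_H₂O = √(M_H₂O/M_NO) = √(18.02/30.01) = 0.7749.
With d_NO + d_H₂O = 2.10 m, d_H₂O = 2.10/(1 + 0.7749) = 1.183 m.
d_NO = 2.10 − 1.183 = 0.917 m.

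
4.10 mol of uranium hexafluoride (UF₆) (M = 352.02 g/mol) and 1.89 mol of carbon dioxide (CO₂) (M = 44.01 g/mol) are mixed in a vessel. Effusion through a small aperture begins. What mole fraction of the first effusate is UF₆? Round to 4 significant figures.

The effusion rate of species i is ∝ p_i/√M_i ∝ n_i/√M_i.
Mole fraction of UF₆ in the effusate = (n_UF₆/√M_UF₆) / (n_UF₆/√M_UF₆ + n_CO₂/√M_CO₂)
= (4.10/√352.02) / (4.10/√352.02 + 1.89/√44.01) = 0.2185/(0.2185 + 0.2849) = 0.4341.

0.4341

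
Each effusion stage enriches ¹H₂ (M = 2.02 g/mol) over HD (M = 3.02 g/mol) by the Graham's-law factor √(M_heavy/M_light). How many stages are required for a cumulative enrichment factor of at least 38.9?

Single-stage factor α = √(3.02/2.02), so ln α = ½ ln(1.49505) = 0.2011.
Need α^N ≥ 38.9 ⇒ N ≥ ln(38.9) / ln α = 3.661 / 0.2011 = 18.21.
Minimum whole number of stages: N = 19.

19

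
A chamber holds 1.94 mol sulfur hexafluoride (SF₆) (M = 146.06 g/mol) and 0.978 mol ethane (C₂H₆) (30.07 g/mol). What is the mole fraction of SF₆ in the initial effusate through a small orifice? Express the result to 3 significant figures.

0.474

The effusion rate of species i is ∝ p_i/√M_i ∝ n_i/√M_i.
So x_SF₆ in the escaping gas = (n_SF₆/√M_SF₆) / Σ(n_i/√M_i)
= (1.94/√146.06) / (1.94/√146.06 + 0.978/√30.07) = 0.1605/(0.1605 + 0.1783) = 0.474.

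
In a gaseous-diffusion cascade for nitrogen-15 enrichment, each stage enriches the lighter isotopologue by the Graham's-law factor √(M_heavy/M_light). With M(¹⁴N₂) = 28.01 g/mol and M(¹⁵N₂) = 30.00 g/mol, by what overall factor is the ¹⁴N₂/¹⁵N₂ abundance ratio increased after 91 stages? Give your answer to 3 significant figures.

22.7

The single-stage factor is √(M_heavy/M_light), so 91 stages give [√(30.00/28.01)]^91 = (30.00/28.01)^(91/2).
= 1.07105^(91/2) = 22.7.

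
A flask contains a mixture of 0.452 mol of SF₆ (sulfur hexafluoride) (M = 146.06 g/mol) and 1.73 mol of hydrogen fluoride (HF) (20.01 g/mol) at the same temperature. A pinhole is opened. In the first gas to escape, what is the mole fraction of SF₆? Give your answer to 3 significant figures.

0.0882

Rate_i ∝ x_i/√M_i (Graham's law weighted by mole fraction), so the effusate composition follows n_i/√M_i.
So x_SF₆ in the escaping gas = (n_SF₆/√M_SF₆) / Σ(n_i/√M_i)
= (0.452/√146.06) / (0.452/√146.06 + 1.73/√20.01) = 0.03740/(0.03740 + 0.3867) = 0.0882.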